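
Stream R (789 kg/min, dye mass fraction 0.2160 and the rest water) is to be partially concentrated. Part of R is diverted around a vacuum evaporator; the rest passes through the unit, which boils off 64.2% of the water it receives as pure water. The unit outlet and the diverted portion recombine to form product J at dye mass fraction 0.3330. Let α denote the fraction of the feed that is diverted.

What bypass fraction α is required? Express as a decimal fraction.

All 789×0.216 = 170.42 kg/min of dye reaches J, so J = 170.42/0.333 = 511.78 kg/min and vapour = 277.22 kg/min.
The evaporator receives (1−α)·789 of feed at 0.784 water and removes 0.642 of that water:
0.642×0.784×(1−α)×789 = 277.22
(1−α) = 277.22/397.13 = 0.6981;  α = 0.3019.

0.302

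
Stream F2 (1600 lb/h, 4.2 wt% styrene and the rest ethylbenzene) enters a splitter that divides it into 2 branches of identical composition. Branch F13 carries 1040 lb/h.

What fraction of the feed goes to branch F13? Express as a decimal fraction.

Fraction to F13 = 1040/1600 = 0.6500.

0.650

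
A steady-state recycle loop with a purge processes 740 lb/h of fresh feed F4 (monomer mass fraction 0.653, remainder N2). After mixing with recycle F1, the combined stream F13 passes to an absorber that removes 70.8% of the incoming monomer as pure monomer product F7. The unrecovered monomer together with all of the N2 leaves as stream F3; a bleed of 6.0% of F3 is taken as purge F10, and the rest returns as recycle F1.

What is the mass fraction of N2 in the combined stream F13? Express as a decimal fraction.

0.865

N2 enters only via F4 and leaves only via the purge: 740×0.347 = 0.060×(N2 in F3), and the absorber passes all N2, so N2 in F13 = N2 in F3 = 4279.7 lb/h.
monomer in F13: m_A = 740×0.653 + (1−0.060)·(1−0.708)·m_A, so m_A = 483.22/0.7255 = 666.03 lb/h.
F13 = 666.03 + 4279.7 = 4945.7 lb/h.
N2 fraction in F13 = 4279.7/4945.7 = 0.865.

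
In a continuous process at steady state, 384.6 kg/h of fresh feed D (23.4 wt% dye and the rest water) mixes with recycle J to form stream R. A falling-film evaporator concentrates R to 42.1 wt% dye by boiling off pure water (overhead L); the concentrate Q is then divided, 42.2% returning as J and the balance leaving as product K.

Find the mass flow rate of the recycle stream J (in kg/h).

Overall dye balance (none leaves overhead): dye in fresh feed = dye in product, i.e. 384.6×0.234 = (1−0.422)·Q·0.421.
Q = 89.996/(0.421×0.578) = 369.84 kg/h.
Recycle J = 0.422×369.84 = 156.07 kg/h.

156.1 kg/h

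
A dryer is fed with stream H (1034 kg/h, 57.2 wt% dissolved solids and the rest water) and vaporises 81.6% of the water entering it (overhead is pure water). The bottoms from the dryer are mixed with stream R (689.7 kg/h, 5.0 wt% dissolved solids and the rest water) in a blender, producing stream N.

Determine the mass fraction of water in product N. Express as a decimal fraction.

Vapour removed = 0.816×0.428×1034 = 361.12 kg/h; concentrate = 672.88 kg/h.
water reaching the mixer = 81.43 (from concentrate) + 689.7×0.950 = 736.64 kg/h.
Product flow = 672.88 + 689.7 = 1362.6 kg/h; water fraction = 0.541.

0.541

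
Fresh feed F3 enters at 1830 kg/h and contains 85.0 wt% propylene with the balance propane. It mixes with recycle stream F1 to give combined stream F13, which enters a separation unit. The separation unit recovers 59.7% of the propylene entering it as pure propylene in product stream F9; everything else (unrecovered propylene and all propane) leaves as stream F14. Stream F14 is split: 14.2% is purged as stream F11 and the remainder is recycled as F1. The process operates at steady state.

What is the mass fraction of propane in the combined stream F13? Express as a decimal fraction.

propane enters only via F3 and leaves only via the purge: 1830×0.150 = 0.142×(propane in F14), and the separation unit passes all propane, so propane in F13 = propane in F14 = 1933.1 kg/h.
propylene in F13: m_A = 1830×0.850 + (1−0.142)·(1−0.597)·m_A, so m_A = 1555.5/0.6542 = 2377.6 kg/h.
F13 = 2377.6 + 1933.1 = 4310.7 kg/h.
propane fraction in F13 = 1933.1/4310.7 = 0.4484.

0.4484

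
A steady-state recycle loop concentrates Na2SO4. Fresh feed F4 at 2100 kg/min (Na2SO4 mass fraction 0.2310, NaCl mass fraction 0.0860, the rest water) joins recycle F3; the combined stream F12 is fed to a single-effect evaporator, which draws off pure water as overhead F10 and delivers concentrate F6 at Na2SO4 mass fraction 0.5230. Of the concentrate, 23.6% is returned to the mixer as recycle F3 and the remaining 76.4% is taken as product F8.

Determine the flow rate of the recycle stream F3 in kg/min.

Overall Na2SO4 balance (none leaves overhead): Na2SO4 in fresh feed = Na2SO4 in product, i.e. 2100×0.231 = (1−0.236)·F6·0.523.
F6 = 485.1/(0.523×0.764) = 1214 kg/min.
Recycle F3 = 0.236×1214 = 286.52 kg/min.

286.5 kg/min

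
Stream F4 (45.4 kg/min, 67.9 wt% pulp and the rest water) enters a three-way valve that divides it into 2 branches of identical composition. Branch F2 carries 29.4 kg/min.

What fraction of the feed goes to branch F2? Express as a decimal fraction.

0.648

Fraction to F2 = 29.4/45.4 = 0.6476.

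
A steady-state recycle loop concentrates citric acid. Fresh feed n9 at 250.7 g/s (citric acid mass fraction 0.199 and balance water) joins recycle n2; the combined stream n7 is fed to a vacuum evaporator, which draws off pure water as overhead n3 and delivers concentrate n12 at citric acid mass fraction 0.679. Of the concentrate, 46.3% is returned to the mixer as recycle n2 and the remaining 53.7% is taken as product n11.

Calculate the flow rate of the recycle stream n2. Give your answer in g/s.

63.35 g/s

Overall citric acid balance (none leaves overhead): citric acid in fresh feed = citric acid in product, i.e. 250.7×0.199 = (1−0.463)·n12·0.679.
n12 = 49.889/(0.679×0.537) = 136.82 g/s.
Recycle n2 = 0.463×136.82 = 63.35 g/s.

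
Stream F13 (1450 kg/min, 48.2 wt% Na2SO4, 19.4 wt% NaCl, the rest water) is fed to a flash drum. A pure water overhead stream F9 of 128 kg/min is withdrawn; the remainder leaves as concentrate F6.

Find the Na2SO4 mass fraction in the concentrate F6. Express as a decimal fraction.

Na2SO4 is not removed: 1450×0.482 = 698.9 kg/min of Na2SO4 enters F6.
Concentrate = 1450 − 128 = 1322 kg/min.
Mass fraction = 698.9/1322 = 0.529.

0.529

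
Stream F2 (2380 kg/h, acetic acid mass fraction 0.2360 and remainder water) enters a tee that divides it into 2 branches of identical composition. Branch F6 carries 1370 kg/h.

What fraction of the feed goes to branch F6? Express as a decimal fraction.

0.576

Fraction to F6 = 1370/2380 = 0.5756.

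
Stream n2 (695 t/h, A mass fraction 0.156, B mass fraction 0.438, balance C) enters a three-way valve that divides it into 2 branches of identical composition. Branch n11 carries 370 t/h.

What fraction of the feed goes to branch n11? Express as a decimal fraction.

Fraction to n11 = 370/695 = 0.5324.

0.532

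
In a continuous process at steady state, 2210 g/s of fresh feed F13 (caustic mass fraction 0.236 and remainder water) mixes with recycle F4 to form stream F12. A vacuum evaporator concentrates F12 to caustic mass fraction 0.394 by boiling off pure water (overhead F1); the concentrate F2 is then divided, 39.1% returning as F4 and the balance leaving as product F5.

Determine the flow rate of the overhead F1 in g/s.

886.2 g/s

Overall caustic balance (none leaves overhead): caustic in fresh feed = caustic in product, i.e. 2210×0.236 = (1−0.391)·F2·0.394.
F2 = 521.56/(0.394×0.609) = 2173.7 g/s.
Recycle F4 = 0.391×2173.7 = 849.9 g/s.
Combined feed F12 = 2210 + 849.9 = 3059.9 g/s.
Overhead F1 = F12 − F2 = 3059.9 − 2173.7 = 886.24 g/s.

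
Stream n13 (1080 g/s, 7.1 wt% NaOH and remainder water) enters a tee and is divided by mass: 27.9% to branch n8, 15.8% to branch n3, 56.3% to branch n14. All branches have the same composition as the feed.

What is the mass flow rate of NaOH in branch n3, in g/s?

Branch n3 total = 0.158×1080 = 170.64 g/s.
NaOH in n3 = 0.071×170.64 = 12.115 g/s.

12.12 g/s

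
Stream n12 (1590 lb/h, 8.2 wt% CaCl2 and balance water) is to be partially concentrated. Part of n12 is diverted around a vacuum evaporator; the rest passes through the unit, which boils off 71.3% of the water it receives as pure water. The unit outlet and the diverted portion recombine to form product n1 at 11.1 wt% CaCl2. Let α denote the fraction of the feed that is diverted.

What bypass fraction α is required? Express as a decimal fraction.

0.601

All 1590×0.082 = 130.38 lb/h of CaCl2 reaches n1, so n1 = 130.38/0.111 = 1174.6 lb/h and vapour = 415.41 lb/h.
The evaporator receives (1−α)·1590 of feed at 0.918 water and removes 0.713 of that water:
0.713×0.918×(1−α)×1590 = 415.41
(1−α) = 415.41/1040.7 = 0.3992;  α = 0.6008.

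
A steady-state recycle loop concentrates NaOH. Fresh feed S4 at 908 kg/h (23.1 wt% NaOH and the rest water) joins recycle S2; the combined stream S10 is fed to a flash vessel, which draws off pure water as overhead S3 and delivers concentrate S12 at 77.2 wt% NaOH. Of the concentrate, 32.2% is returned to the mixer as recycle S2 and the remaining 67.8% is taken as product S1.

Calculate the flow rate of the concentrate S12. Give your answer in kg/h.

400.7 kg/h

Overall NaOH balance (none leaves overhead): NaOH in fresh feed = NaOH in product, i.e. 908×0.231 = (1−0.322)·S12·0.772.
S12 = 209.75/(0.772×0.678) = 400.73 kg/h.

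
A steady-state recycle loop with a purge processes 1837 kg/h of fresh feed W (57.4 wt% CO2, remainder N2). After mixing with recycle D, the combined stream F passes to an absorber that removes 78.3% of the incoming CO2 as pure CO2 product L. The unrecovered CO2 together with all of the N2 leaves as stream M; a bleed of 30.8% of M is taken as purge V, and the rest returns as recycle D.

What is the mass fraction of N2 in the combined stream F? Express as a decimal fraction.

0.672

N2 enters only via W and leaves only via the purge: 1837×0.426 = 0.308×(N2 in M), and the absorber passes all N2, so N2 in F = N2 in M = 2540.8 kg/h.
CO2 in F: m_A = 1837×0.574 + (1−0.308)·(1−0.783)·m_A, so m_A = 1054.4/0.8498 = 1240.8 kg/h.
F = 1240.8 + 2540.8 = 3781.5 kg/h.
N2 fraction in F = 2540.8/3781.5 = 0.672.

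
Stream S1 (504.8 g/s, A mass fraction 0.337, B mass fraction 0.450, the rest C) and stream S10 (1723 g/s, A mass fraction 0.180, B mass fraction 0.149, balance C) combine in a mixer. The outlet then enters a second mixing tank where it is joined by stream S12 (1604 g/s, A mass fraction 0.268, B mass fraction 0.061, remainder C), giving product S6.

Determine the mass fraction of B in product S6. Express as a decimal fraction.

0.152

Overall, product flow = 3831.8 g/s.
B in = 504.8×0.450 + 1723×0.149 + 1604×0.061 = 581.73 g/s.
B fraction in S6 = 0.152.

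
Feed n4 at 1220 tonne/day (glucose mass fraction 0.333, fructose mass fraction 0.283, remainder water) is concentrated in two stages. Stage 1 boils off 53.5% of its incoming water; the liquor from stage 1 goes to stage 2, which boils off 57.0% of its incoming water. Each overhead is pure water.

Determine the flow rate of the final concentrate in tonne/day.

845.2 tonne/day

water in feed = 1220×0.384 = 468.48 tonne/day.
After stage 1: water left = (1−0.535)×468.48 = 217.84; stream total = 969.36 tonne/day.
After stage 2: water left = (1−0.570)×217.84 = 93.673; final concentrate = 845.19 tonne/day.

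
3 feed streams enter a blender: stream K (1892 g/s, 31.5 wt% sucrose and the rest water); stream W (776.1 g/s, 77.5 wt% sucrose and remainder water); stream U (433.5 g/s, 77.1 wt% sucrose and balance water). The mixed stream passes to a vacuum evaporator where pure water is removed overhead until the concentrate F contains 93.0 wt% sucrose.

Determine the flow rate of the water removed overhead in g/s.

1455 g/s

sucrose entering = 1892×0.315 + 776.1×0.775 + 433.5×0.771 = 1531.7 g/s.
All sucrose reports to F, so F = 1531.7/0.930 = 1647 g/s.
Total feed = 3101.6 g/s; overhead = 3101.6 − 1647 = 1454.6 g/s.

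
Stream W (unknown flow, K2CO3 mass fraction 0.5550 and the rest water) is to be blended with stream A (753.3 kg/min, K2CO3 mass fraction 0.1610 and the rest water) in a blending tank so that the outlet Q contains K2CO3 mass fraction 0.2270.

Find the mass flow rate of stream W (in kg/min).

Let W be the unknown flow. Total out = 753.3 + W.
K2CO3 balance: 121.28 + 0.555·W = 0.227·(753.3 + W)
(0.555 − 0.227)·W = 0.227×753.3 − 121.28 = 49.718
W = 49.718 / 0.328 = 151.58 kg/min

151.6 kg/min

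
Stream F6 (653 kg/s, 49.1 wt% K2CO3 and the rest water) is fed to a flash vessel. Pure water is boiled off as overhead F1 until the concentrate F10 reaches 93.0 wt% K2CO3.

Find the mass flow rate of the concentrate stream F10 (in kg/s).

344.8 kg/s

K2CO3 is conserved: 653×0.491 = 320.62 kg/s all reports to the concentrate.
Concentrate = 320.62/(target fraction) = 344.76 kg/s.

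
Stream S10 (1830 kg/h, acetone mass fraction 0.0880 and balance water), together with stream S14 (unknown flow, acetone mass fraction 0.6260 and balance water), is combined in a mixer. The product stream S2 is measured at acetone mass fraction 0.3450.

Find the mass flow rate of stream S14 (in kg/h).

1674 kg/h

Let S14 be the unknown flow. Total out = 1830 + S14.
acetone balance: 161.04 + 0.626·S14 = 0.345·(1830 + S14)
(0.626 − 0.345)·S14 = 0.345×1830 − 161.04 = 470.31
S14 = 470.31 / 0.281 = 1673.7 kg/h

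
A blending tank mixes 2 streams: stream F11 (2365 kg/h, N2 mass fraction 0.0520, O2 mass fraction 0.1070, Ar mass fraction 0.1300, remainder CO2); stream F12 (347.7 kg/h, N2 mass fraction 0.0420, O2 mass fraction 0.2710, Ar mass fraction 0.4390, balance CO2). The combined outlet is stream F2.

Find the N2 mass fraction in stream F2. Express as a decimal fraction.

0.0507

Total flow out = 2365 + 347.7 = 2712.7 kg/h.
N2 in = 2365×0.052 + 347.7×0.042 = 137.58 kg/h.
N2 mass fraction in F2 = 137.58/2712.7 = 0.0507.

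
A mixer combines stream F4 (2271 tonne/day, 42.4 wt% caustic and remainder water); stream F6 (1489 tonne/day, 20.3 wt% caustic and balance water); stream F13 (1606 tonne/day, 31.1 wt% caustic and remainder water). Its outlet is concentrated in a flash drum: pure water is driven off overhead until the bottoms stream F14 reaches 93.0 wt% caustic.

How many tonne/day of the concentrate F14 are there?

caustic entering = 2271×0.424 + 1489×0.203 + 1606×0.311 = 1764.6 tonne/day.
All caustic reports to F14, so F14 = 1764.6/0.930 = 1897.5 tonne/day.

1897 tonne/day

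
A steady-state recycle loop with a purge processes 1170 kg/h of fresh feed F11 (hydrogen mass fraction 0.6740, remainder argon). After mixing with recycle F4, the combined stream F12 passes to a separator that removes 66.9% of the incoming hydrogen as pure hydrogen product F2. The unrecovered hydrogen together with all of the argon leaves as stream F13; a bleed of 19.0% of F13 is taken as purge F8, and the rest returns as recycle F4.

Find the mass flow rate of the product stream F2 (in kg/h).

720.8 kg/h

hydrogen in F12: m_A = 1170×0.674 + (1−0.190)·(1−0.669)·m_A, so m_A = 788.58/0.7319 = 1077.5 kg/h.
Product F2 = 0.669×1077.5 = 720.82 kg/h.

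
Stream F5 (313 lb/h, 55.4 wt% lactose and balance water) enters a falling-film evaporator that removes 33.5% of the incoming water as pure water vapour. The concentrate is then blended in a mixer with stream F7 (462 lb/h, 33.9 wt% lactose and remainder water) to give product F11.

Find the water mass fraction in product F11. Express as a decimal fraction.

Vapour removed = 0.335×0.446×313 = 46.765 lb/h; concentrate = 266.23 lb/h.
water reaching the mixer = 92.833 (from concentrate) + 462×0.661 = 398.21 lb/h.
Product flow = 266.23 + 462 = 728.23 lb/h; water fraction = 0.547.

0.547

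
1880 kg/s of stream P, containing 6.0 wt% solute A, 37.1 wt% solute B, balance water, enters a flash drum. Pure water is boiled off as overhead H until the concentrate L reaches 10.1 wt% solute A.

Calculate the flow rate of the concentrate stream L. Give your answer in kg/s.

solute A is conserved: 1880×0.060 = 112.8 kg/s all reports to the concentrate.
Concentrate = 112.8/(target fraction) = 1116.8 kg/s.

1117 kg/s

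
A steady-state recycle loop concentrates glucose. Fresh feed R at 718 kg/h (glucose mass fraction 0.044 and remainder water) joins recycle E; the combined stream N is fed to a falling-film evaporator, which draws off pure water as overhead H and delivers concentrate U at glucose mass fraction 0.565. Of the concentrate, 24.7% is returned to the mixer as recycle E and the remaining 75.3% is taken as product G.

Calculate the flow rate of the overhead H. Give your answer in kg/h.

Overall glucose balance (none leaves overhead): glucose in fresh feed = glucose in product, i.e. 718×0.044 = (1−0.247)·U·0.565.
U = 31.592/(0.565×0.753) = 74.256 kg/h.
Recycle E = 0.247×74.256 = 18.341 kg/h.
Combined feed N = 718 + 18.341 = 736.34 kg/h.
Overhead H = N − U = 736.34 − 74.256 = 662.08 kg/h.

662.1 kg/h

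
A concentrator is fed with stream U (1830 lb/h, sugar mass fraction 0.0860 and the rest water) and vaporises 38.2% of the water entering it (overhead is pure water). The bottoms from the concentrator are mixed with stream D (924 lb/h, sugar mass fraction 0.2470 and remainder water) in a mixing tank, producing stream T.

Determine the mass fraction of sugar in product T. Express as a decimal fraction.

0.1823

Vapour removed = 0.382×0.914×1830 = 638.94 lb/h; concentrate = 1191.1 lb/h.
sugar reaching the mixer = 157.38 (from concentrate) + 924×0.247 = 385.61 lb/h.
Product flow = 1191.1 + 924 = 2115.1 lb/h; sugar fraction = 0.1823.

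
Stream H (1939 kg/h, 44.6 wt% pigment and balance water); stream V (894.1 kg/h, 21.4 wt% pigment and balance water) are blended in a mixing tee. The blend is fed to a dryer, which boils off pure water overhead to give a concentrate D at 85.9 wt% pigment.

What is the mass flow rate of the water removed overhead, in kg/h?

pigment entering = 1939×0.446 + 894.1×0.214 = 1056.1 kg/h.
All pigment reports to D, so D = 1056.1/0.859 = 1229.5 kg/h.
Total feed = 2833.1 kg/h; overhead = 2833.1 − 1229.5 = 1603.6 kg/h.

1604 kg/h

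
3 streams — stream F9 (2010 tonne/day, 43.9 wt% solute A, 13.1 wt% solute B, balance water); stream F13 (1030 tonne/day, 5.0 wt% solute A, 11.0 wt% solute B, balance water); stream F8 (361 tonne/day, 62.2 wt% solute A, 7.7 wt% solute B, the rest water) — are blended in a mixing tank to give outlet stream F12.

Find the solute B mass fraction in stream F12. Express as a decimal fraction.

Total flow out = 2010 + 1030 + 361 = 3401 tonne/day.
solute B in = 2010×0.131 + 1030×0.110 + 361×0.077 = 404.41 tonne/day.
solute B mass fraction in F12 = 404.41/3401 = 0.119.

0.119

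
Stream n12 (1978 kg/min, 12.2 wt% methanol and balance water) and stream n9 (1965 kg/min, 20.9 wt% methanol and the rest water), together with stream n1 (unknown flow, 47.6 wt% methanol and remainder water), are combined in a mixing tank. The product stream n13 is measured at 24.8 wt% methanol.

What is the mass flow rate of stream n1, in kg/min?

1429 kg/min

Let n1 be the unknown flow. Total out = 3943 + n1.
methanol balance: 652 + 0.476·n1 = 0.248·(3943 + n1)
(0.476 − 0.248)·n1 = 0.248×3943 − 652 = 325.86
n1 = 325.86 / 0.228 = 1429.2 kg/min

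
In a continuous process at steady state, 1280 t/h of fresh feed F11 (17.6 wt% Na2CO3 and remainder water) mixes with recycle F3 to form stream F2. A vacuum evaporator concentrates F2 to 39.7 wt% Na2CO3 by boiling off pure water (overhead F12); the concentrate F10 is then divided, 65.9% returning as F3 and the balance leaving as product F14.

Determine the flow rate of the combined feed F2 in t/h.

2377 t/h

Overall Na2CO3 balance (none leaves overhead): Na2CO3 in fresh feed = Na2CO3 in product, i.e. 1280×0.176 = (1−0.659)·F10·0.397.
F10 = 225.28/(0.397×0.341) = 1664.1 t/h.
Recycle F3 = 0.659×1664.1 = 1096.6 t/h.
Combined feed F2 = 1280 + 1096.6 = 2376.6 t/h.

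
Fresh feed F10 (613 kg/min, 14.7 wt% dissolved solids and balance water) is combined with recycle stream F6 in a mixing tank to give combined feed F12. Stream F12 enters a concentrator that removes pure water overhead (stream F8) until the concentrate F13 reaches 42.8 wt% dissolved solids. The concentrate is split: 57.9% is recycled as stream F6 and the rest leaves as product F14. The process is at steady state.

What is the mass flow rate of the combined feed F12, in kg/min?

Overall dissolved solids balance (none leaves overhead): dissolved solids in fresh feed = dissolved solids in product, i.e. 613×0.147 = (1−0.579)·F13·0.428.
F13 = 90.111/(0.428×0.421) = 500.09 kg/min.
Recycle F6 = 0.579×500.09 = 289.55 kg/min.
Combined feed F12 = 613 + 289.55 = 902.55 kg/min.

902.6 kg/min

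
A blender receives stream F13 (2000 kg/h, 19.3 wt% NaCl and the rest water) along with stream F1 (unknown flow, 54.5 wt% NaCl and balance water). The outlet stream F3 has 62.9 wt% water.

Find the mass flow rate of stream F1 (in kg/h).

2046 kg/h

Let F1 be the unknown flow. Total out = 2000 + F1.
water balance: 1614 + 0.455·F1 = 0.629·(2000 + F1)
(0.455 − 0.629)·F1 = 0.629×2000 − 1614 = -356
F1 = -356 / -0.174 = 2046 kg/h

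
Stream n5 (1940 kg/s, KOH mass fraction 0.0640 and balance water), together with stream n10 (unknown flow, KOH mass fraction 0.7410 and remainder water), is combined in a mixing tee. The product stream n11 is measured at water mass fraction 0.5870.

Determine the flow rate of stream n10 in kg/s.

2064 kg/s

Let n10 be the unknown flow. Total out = 1940 + n10.
water balance: 1815.8 + 0.259·n10 = 0.587·(1940 + n10)
(0.259 − 0.587)·n10 = 0.587×1940 − 1815.8 = -677.06
n10 = -677.06 / -0.328 = 2064.2 kg/s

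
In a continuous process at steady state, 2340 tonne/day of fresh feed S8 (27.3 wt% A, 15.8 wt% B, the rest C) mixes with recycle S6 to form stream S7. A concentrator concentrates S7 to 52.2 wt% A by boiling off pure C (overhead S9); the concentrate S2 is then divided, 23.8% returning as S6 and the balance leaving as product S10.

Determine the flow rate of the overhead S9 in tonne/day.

Overall A balance (none leaves overhead): A in fresh feed = A in product, i.e. 2340×0.273 = (1−0.238)·S2·0.522.
S2 = 638.82/(0.522×0.762) = 1606 tonne/day.
Recycle S6 = 0.238×1606 = 382.23 tonne/day.
Combined feed S7 = 2340 + 382.23 = 2722.2 tonne/day.
Overhead S9 = S7 − S2 = 2722.2 − 1606 = 1116.2 tonne/day.

1116 tonne/day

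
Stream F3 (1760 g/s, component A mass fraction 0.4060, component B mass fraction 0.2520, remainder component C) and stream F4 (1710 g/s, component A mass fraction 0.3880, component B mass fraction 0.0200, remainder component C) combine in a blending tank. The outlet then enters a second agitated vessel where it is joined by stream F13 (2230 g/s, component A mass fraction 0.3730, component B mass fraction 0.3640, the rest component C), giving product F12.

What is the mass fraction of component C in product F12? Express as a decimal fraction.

0.3861

Overall, product flow = 5700 g/s.
component C in = 1760×0.342 + 1710×0.592 + 2230×0.263 = 2200.7 g/s.
component C fraction in F12 = 0.3861.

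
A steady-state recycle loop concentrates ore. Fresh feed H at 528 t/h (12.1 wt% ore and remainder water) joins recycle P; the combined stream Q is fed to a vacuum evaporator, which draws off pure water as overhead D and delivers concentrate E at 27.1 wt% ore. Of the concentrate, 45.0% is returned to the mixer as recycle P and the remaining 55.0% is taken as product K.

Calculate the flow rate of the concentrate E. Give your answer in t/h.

428.6 t/h

Overall ore balance (none leaves overhead): ore in fresh feed = ore in product, i.e. 528×0.121 = (1−0.450)·E·0.271.
E = 63.888/(0.271×0.550) = 428.63 t/h.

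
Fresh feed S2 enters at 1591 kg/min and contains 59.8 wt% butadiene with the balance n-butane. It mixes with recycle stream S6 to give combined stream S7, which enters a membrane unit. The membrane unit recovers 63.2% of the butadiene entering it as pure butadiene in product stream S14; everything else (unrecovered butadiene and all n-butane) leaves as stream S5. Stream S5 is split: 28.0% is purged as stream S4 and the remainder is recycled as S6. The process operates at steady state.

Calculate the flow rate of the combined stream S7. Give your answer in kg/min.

3579 kg/min

n-butane enters only via S2 and leaves only via the purge: 1591×0.402 = 0.280×(n-butane in S5), and the membrane unit passes all n-butane, so n-butane in S7 = n-butane in S5 = 2284.2 kg/min.
butadiene in S7: m_A = 1591×0.598 + (1−0.280)·(1−0.632)·m_A, so m_A = 951.42/0.7350 = 1294.4 kg/min.
S7 = 1294.4 + 2284.2 = 3578.6 kg/min.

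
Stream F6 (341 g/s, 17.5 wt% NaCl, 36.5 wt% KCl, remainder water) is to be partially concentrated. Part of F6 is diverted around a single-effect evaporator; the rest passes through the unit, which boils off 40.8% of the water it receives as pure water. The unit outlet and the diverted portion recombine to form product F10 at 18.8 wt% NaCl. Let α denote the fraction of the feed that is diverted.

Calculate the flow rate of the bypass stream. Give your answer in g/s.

215.4 g/s

All 341×0.175 = 59.675 g/s of NaCl reaches F10, so F10 = 59.675/0.188 = 317.42 g/s and vapour = 23.58 g/s.
The evaporator receives (1−α)·341 of feed at 0.460 water and removes 0.408 of that water:
0.408×0.460×(1−α)×341 = 23.58
(1−α) = 23.58/63.999 = 0.3684;  α = 0.6316.
Bypass flow = 0.6316×341 = 215.36 g/s.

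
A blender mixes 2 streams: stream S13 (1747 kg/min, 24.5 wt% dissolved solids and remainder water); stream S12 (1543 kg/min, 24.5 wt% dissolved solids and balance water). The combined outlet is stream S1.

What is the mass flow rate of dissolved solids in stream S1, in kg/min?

806 kg/min

dissolved solids out = dissolved solids in = 1747×0.245 + 1543×0.245 = 806.05 kg/min.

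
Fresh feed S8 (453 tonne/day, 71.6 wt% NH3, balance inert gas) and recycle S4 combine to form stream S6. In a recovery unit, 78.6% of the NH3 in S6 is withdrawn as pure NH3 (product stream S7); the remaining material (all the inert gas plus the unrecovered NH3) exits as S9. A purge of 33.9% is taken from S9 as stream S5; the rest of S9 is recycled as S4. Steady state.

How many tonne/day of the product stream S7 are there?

NH3 in S6: m_A = 453×0.716 + (1−0.339)·(1−0.786)·m_A, so m_A = 324.35/0.8585 = 377.79 tonne/day.
Product S7 = 0.786×377.79 = 296.94 tonne/day.

296.9 tonne/day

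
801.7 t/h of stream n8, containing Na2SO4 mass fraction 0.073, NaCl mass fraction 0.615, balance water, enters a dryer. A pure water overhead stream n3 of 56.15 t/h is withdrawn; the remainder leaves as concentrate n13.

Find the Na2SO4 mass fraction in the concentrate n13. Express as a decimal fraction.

Na2SO4 is not removed: 801.7×0.073 = 58.524 t/h of Na2SO4 enters n13.
Concentrate = 801.7 − 56.15 = 745.55 t/h.
Mass fraction = 58.524/745.55 = 0.078.

0.078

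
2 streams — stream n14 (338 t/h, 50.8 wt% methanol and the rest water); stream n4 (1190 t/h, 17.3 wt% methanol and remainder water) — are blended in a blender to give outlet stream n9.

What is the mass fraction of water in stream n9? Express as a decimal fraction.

0.753

Total flow out = 338 + 1190 = 1528 t/h.
water in = 338×0.492 + 1190×0.827 = 1150.4 t/h.
water mass fraction in n9 = 1150.4/1528 = 0.753.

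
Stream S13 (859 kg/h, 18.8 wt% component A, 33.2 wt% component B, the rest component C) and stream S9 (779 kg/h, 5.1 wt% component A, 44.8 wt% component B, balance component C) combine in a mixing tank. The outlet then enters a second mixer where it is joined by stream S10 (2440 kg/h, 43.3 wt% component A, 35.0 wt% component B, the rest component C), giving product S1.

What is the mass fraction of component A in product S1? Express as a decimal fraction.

0.308

Overall, product flow = 4078 kg/h.
component A in = 859×0.188 + 779×0.051 + 2440×0.433 = 1257.7 kg/h.
component A fraction in S1 = 0.308.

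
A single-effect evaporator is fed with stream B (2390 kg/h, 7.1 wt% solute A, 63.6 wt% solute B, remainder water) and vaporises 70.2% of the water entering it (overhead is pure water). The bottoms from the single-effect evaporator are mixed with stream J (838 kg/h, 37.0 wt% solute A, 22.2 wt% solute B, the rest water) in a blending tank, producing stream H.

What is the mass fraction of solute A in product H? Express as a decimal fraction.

0.175

Vapour removed = 0.702×0.293×2390 = 491.59 kg/h; concentrate = 1898.4 kg/h.
solute A reaching the mixer = 169.69 (from concentrate) + 838×0.370 = 479.75 kg/h.
Product flow = 1898.4 + 838 = 2736.4 kg/h; solute A fraction = 0.175.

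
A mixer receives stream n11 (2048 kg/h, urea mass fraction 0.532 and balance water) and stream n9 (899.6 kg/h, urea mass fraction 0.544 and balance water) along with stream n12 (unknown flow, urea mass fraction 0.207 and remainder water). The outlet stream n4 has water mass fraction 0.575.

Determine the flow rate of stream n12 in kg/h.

Let n12 be the unknown flow. Total out = 2947.6 + n12.
water balance: 1368.7 + 0.793·n12 = 0.575·(2947.6 + n12)
(0.793 − 0.575)·n12 = 0.575×2947.6 − 1368.7 = 326.19
n12 = 326.19 / 0.218 = 1496.3 kg/h

1496 kg/h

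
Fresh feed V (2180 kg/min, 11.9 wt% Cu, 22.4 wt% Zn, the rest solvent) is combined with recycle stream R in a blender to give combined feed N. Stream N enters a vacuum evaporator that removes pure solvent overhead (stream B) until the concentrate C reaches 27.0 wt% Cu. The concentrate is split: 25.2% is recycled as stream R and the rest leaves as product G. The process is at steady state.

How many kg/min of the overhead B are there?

1219 kg/min

Overall Cu balance (none leaves overhead): Cu in fresh feed = Cu in product, i.e. 2180×0.119 = (1−0.252)·C·0.270.
C = 259.42/(0.270×0.748) = 1284.5 kg/min.
Recycle R = 0.252×1284.5 = 323.7 kg/min.
Combined feed N = 2180 + 323.7 = 2503.7 kg/min.
Overhead B = N − C = 2503.7 − 1284.5 = 1219.2 kg/min.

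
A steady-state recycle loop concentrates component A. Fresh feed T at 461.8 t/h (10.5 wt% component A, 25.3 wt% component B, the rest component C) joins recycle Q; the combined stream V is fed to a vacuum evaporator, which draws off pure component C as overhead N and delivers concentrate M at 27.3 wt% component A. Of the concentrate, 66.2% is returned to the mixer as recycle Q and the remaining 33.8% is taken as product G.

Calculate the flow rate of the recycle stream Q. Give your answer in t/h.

347.9 t/h

Overall component A balance (none leaves overhead): component A in fresh feed = component A in product, i.e. 461.8×0.105 = (1−0.662)·M·0.273.
M = 48.489/(0.273×0.338) = 525.49 t/h.
Recycle Q = 0.662×525.49 = 347.87 t/h.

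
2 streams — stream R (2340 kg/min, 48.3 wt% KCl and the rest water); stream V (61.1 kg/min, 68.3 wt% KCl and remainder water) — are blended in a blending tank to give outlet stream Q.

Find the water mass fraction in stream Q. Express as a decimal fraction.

0.5119

Total flow out = 2340 + 61.1 = 2401.1 kg/min.
water in = 2340×0.517 + 61.1×0.317 = 1229.1 kg/min.
water mass fraction in Q = 1229.1/2401.1 = 0.5119.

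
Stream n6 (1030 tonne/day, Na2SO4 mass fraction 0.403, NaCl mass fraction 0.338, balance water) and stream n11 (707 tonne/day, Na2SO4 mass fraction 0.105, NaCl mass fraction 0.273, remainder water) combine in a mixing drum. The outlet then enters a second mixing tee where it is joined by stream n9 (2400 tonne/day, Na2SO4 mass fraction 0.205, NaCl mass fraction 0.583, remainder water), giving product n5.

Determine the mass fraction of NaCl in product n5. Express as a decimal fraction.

Overall, product flow = 4137 tonne/day.
NaCl in = 1030×0.338 + 707×0.273 + 2400×0.583 = 1940.4 tonne/day.
NaCl fraction in n5 = 0.469.

0.469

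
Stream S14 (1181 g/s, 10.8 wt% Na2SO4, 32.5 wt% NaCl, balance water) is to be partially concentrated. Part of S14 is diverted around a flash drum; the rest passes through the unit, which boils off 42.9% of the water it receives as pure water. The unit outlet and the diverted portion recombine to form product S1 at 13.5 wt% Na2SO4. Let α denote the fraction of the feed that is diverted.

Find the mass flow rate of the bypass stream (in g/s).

210 g/s

All 1181×0.108 = 127.55 g/s of Na2SO4 reaches S1, so S1 = 127.55/0.135 = 944.8 g/s and vapour = 236.2 g/s.
The evaporator receives (1−α)·1181 of feed at 0.567 water and removes 0.429 of that water:
0.429×0.567×(1−α)×1181 = 236.2
(1−α) = 236.2/287.27 = 0.8222;  α = 0.1778.
Bypass flow = 0.1778×1181 = 209.95 g/s.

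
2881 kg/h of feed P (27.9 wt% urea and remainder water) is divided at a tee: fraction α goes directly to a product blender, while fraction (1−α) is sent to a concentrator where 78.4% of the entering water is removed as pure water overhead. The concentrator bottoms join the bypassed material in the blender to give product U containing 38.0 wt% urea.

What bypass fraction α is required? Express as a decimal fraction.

0.530

All 2881×0.279 = 803.8 kg/h of urea reaches U, so U = 803.8/0.380 = 2115.3 kg/h and vapour = 765.74 kg/h.
The evaporator receives (1−α)·2881 of feed at 0.721 water and removes 0.784 of that water:
0.784×0.721×(1−α)×2881 = 765.74
(1−α) = 765.74/1628.5 = 0.4702;  α = 0.5298.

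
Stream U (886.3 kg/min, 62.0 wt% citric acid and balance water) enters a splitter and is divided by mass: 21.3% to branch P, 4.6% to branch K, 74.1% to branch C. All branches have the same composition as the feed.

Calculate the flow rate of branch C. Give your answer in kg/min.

656.7 kg/min

Branch C flow = 0.741×886.3 = 656.75 kg/min.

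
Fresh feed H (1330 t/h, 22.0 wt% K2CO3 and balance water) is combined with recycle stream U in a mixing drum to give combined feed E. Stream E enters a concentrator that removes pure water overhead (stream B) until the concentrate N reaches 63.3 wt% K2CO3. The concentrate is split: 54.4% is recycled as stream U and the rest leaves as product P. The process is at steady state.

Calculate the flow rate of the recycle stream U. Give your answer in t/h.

551.4 t/h

Overall K2CO3 balance (none leaves overhead): K2CO3 in fresh feed = K2CO3 in product, i.e. 1330×0.220 = (1−0.544)·N·0.633.
N = 292.6/(0.633×0.456) = 1013.7 t/h.
Recycle U = 0.544×1013.7 = 551.45 t/h.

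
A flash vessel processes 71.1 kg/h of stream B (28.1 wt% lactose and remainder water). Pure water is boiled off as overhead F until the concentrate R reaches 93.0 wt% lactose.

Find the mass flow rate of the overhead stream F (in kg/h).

49.62 kg/h

lactose is conserved: 71.1×0.281 = 19.979 kg/h all reports to the concentrate.
Concentrate = 19.979/(target fraction) = 21.483 kg/h.
Overhead = 71.1 − 21.483 = 49.617 kg/h.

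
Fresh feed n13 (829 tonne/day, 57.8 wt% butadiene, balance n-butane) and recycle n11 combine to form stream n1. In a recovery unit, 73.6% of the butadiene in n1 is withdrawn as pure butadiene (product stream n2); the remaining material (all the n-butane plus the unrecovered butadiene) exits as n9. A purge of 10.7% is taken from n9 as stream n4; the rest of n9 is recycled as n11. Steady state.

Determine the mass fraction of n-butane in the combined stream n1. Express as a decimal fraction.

0.8391

n-butane enters only via n13 and leaves only via the purge: 829×0.422 = 0.107×(n-butane in n9), and the recovery unit passes all n-butane, so n-butane in n1 = n-butane in n9 = 3269.5 tonne/day.
butadiene in n1: m_A = 829×0.578 + (1−0.107)·(1−0.736)·m_A, so m_A = 479.16/0.7642 = 626.97 tonne/day.
n1 = 626.97 + 3269.5 = 3896.5 tonne/day.
n-butane fraction in n1 = 3269.5/3896.5 = 0.8391.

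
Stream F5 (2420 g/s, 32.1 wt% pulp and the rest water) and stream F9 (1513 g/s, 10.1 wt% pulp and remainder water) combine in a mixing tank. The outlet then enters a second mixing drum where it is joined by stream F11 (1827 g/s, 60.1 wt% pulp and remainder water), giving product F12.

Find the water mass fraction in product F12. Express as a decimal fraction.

Overall, product flow = 5760 g/s.
water in = 2420×0.679 + 1513×0.899 + 1827×0.399 = 3732.3 g/s.
water fraction in F12 = 0.6480.

0.6480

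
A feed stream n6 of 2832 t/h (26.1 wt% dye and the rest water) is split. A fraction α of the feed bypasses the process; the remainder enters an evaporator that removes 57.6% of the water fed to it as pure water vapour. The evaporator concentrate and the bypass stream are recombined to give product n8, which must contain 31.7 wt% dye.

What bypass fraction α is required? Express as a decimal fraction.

0.585

All 2832×0.261 = 739.15 t/h of dye reaches n8, so n8 = 739.15/0.317 = 2331.7 t/h and vapour = 500.29 t/h.
The evaporator receives (1−α)·2832 of feed at 0.739 water and removes 0.576 of that water:
0.576×0.739×(1−α)×2832 = 500.29
(1−α) = 500.29/1205.5 = 0.4150;  α = 0.5850.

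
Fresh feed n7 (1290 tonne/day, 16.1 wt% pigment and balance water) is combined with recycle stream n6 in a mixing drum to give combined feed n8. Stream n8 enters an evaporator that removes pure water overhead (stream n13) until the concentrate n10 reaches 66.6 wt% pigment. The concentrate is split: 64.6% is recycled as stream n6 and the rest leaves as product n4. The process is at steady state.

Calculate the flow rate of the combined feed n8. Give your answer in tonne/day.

Overall pigment balance (none leaves overhead): pigment in fresh feed = pigment in product, i.e. 1290×0.161 = (1−0.646)·n10·0.666.
n10 = 207.69/(0.666×0.354) = 880.92 tonne/day.
Recycle n6 = 0.646×880.92 = 569.08 tonne/day.
Combined feed n8 = 1290 + 569.08 = 1859.1 tonne/day.

1859 tonne/day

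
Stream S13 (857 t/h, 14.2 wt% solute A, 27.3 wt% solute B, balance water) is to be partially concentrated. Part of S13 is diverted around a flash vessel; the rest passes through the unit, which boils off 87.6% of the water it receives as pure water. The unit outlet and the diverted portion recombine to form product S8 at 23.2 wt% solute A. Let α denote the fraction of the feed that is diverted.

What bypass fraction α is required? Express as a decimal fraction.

0.243

All 857×0.142 = 121.69 t/h of solute A reaches S8, so S8 = 121.69/0.232 = 524.54 t/h and vapour = 332.46 t/h.
The evaporator receives (1−α)·857 of feed at 0.585 water and removes 0.876 of that water:
0.876×0.585×(1−α)×857 = 332.46
(1−α) = 332.46/439.18 = 0.7570;  α = 0.2430.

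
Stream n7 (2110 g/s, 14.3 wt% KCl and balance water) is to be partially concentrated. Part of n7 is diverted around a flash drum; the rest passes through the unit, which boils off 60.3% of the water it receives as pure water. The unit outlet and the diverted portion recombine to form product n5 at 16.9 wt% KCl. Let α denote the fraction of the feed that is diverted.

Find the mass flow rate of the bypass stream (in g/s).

All 2110×0.143 = 301.73 g/s of KCl reaches n5, so n5 = 301.73/0.169 = 1785.4 g/s and vapour = 324.62 g/s.
The evaporator receives (1−α)·2110 of feed at 0.857 water and removes 0.603 of that water:
0.603×0.857×(1−α)×2110 = 324.62
(1−α) = 324.62/1090.4 = 0.2977;  α = 0.7023.
Bypass flow = 0.7023×2110 = 1481.8 g/s.

1482 g/s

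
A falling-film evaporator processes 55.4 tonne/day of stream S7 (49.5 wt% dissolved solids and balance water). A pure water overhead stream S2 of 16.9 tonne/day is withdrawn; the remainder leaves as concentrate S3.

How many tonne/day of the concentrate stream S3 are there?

Concentrate = 55.4 − 16.9 = 38.5 tonne/day.

38.5 tonne/day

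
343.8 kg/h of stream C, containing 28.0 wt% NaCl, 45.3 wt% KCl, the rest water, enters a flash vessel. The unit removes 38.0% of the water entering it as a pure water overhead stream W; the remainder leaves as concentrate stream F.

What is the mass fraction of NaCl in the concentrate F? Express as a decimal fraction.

NaCl is not removed: 343.8×0.280 = 96.264 kg/h of NaCl enters F.
water entering = 343.8×0.267 = 91.795 kg/h; overhead removed = 0.380×91.795 = 34.882 kg/h.
Concentrate = 343.8 − 34.882 = 308.92 kg/h.
Mass fraction = 96.264/308.92 = 0.3116.

0.3116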